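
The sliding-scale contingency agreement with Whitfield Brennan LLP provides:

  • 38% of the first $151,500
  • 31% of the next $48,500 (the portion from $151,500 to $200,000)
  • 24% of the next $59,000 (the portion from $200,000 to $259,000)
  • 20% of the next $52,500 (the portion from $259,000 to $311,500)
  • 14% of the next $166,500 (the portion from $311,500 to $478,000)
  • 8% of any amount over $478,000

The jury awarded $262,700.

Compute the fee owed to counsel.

$87,505.00

First $151,500 at 38% = $57,570.00
Next $48,500 at 31% = $15,035.00
Next $59,000 at 24% = $14,160.00
Remaining $3,700 at 20% = $740.00
Fee: $57,570.00 + $15,035.00 + $14,160.00 + $740.00 = $87,505.00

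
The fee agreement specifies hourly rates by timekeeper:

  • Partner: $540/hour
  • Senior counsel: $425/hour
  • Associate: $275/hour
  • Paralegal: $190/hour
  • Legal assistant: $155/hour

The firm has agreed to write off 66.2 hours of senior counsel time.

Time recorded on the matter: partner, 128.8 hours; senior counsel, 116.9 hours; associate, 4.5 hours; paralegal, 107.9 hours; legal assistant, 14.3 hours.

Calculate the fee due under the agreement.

$115,054.50

Partner: 128.8 × $540 = $69,552.00
Senior counsel: 116.9 × $425 = $49,682.50
Associate: 4.5 × $275 = $1,237.50
Paralegal: 107.9 × $190 = $20,501.00
Legal assistant: 14.3 × $155 = $2,216.50
Subtotal: $143,189.50
Write-off: 66.2 × $425 = $28,135.00
Total: $143,189.50 − $28,135.00 = $115,054.50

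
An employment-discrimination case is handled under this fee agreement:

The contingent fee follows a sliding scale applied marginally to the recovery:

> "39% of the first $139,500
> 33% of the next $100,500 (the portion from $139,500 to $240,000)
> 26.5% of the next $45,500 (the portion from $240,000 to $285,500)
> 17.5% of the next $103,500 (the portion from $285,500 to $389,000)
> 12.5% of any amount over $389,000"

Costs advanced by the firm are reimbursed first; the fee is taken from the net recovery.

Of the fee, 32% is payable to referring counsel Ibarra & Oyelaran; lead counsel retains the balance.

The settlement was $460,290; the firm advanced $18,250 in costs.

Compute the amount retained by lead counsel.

Fee base (net of costs): $460,290 − $18,250 = $442,040
First $139,500 at 39% = $54,405.00
Next $100,500 at 33% = $33,165.00
Next $45,500 at 26.5% = $12,057.50
Next $103,500 at 17.5% = $18,112.50
Remaining $53,040 at 12.5% = $6,630.00
Fee: $54,405.00 + $33,165.00 + $12,057.50 + $18,112.50 + $6,630.00 = $124,370.00
Referral share: 32% of $124,370.00 = $39,798.40; lead counsel retains $124,370.00 − $39,798.40 = $84,571.60.

$84,571.60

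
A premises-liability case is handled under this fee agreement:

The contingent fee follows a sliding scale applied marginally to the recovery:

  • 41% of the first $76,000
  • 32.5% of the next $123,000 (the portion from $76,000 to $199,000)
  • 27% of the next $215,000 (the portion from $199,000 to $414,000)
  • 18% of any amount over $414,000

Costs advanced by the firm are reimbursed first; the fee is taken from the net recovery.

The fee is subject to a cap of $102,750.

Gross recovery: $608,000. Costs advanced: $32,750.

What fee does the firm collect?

$102,750.00

Fee base (net of costs): $608,000 − $32,750 = $575,250
First $76,000 at 41% = $31,160.00
Next $123,000 at 32.5% = $39,975.00
Next $215,000 at 27% = $58,050.00
Remaining $161,250 at 18% = $29,025.00
Fee: $31,160.00 + $39,975.00 + $58,050.00 + $29,025.00 = $158,210.00
$158,210.00 exceeds the $102,750 cap, so the fee is capped at $102,750.00.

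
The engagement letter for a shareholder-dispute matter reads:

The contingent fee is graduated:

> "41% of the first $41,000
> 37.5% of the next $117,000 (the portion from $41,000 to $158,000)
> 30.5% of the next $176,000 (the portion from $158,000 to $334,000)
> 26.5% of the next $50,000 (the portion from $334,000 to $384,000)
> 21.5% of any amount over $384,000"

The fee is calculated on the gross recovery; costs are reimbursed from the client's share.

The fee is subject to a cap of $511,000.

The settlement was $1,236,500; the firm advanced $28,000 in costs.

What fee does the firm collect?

$310,902.50

Fee base is the gross recovery, $1,236,500; costs are reimbursed separately.
First $41,000 at 41% = $16,810.00
Next $117,000 at 37.5% = $43,875.00
Next $176,000 at 30.5% = $53,680.00
Next $50,000 at 26.5% = $13,250.00
Remaining $852,500 at 21.5% = $183,287.50
Fee: $16,810.00 + $43,875.00 + $53,680.00 + $13,250.00 + $183,287.50 = $310,902.50
$310,902.50 is under the $511,000 cap.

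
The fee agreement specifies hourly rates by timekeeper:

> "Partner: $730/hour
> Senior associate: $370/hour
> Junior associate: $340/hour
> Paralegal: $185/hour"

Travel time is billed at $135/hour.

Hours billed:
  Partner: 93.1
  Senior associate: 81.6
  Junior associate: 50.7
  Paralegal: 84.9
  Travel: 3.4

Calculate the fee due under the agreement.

Partner: 93.1 × $730 = $67,963.00
Senior associate: 81.6 × $370 = $30,192.00
Junior associate: 50.7 × $340 = $17,238.00
Paralegal: 84.9 × $185 = $15,706.50
Subtotal: $67,963.00 + $30,192.00 + $17,238.00 + $15,706.50 = $131,099.50
Travel: 3.4 × $135 = $459.00
Total: $131,099.50 + $459.00 = $131,558.50

$131,558.50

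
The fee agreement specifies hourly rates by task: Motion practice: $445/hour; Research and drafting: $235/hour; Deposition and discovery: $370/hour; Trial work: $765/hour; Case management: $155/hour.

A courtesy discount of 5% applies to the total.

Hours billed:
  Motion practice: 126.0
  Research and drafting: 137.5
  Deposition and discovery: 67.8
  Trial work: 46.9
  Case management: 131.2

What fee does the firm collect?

$161,198.85

Motion practice: 126.0 × $445 = $56,070.00
Research and drafting: 137.5 × $235 = $32,312.50
Deposition and discovery: 67.8 × $370 = $25,086.00
Trial work: 46.9 × $765 = $35,878.50
Case management: 131.2 × $155 = $20,336.00
Subtotal: $169,683.00
Less 5% discount: −$8,484.15
Total: $169,683.00 − $8,484.15 = $161,198.85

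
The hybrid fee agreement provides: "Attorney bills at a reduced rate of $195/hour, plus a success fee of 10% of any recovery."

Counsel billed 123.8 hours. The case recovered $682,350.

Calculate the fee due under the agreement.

Hourly: 123.8 × $195 = $24,141.00
Success fee: 10% of $682,350 = $68,235.00
Total: $24,141.00 + $68,235.00 = $92,376.00

$92,376.00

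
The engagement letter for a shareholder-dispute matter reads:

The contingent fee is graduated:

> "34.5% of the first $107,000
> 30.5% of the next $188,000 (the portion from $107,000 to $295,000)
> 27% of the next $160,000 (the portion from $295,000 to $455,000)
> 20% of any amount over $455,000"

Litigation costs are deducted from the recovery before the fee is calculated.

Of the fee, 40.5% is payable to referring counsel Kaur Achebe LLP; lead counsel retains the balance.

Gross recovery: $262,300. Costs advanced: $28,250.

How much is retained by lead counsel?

$45,020.82

Fee base (net of costs): $262,300 − $28,250 = $234,050
First $107,000 at 34.5% = $36,915.00
Remaining $127,050 at 30.5% = $38,750.25
Fee: $36,915.00 + $38,750.25 = $75,665.25
Referral share: 40.5% of $75,665.25 = $30,644.43; lead counsel retains $75,665.25 − $30,644.43 = $45,020.82.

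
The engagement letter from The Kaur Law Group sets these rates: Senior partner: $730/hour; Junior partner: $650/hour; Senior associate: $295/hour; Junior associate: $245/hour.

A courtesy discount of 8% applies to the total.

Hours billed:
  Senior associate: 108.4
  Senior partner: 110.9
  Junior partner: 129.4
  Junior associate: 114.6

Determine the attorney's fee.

Senior partner: 110.9 × $730 = $80,957.00
Junior partner: 129.4 × $650 = $84,110.00
Senior associate: 108.4 × $295 = $31,978.00
Junior associate: 114.6 × $245 = $28,077.00
Subtotal: $225,122.00
Less 8% discount: −$18,009.76
Total: $225,122.00 − $18,009.76 = $207,112.24

$207,112.24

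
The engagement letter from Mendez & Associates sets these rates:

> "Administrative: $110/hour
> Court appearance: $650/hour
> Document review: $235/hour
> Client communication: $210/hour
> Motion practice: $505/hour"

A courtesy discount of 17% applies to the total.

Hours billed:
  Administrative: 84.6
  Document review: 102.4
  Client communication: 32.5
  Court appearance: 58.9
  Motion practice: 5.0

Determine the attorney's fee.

$67,234.15

Administrative: 84.6 × $110 = $9,306.00
Court appearance: 58.9 × $650 = $38,285.00
Document review: 102.4 × $235 = $24,064.00
Client communication: 32.5 × $210 = $6,825.00
Motion practice: 5.0 × $505 = $2,525.00
Subtotal: $81,005.00
Less 17% discount: −$13,770.85
Total: $81,005.00 − $13,770.85 = $67,234.15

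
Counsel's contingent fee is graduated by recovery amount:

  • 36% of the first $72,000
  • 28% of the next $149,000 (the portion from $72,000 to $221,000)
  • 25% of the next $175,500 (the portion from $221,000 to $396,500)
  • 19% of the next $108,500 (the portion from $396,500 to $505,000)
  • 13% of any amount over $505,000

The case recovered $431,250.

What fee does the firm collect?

$118,117.50

First $72,000 at 36% = $25,920.00
Next $149,000 at 28% = $41,720.00
Next $175,500 at 25% = $43,875.00
Remaining $34,750 at 19% = $6,602.50
Fee: $25,920.00 + $41,720.00 + $43,875.00 + $6,602.50 = $118,117.50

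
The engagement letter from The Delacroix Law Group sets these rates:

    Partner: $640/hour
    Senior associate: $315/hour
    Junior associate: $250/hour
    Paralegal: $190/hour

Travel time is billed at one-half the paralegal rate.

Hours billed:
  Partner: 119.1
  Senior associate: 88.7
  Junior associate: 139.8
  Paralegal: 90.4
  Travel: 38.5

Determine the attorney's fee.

$159,948.00

Partner: 119.1 × $640 = $76,224.00
Senior associate: 88.7 × $315 = $27,940.50
Junior associate: 139.8 × $250 = $34,950.00
Paralegal: 90.4 × $190 = $17,176.00
Subtotal: $76,224.00 + $27,940.50 + $34,950.00 + $17,176.00 = $156,290.50
Travel: 38.5 × ($190 ÷ 2) = 38.5 × $95.00 = $3,657.50
Total: $156,290.50 + $3,657.50 = $159,948.00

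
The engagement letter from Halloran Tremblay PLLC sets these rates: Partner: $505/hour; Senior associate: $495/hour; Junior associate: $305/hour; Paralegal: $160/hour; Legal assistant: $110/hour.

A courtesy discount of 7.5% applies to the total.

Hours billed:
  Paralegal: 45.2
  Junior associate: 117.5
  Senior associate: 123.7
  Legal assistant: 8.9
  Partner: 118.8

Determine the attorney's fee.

$152,878.45

Partner: 118.8 × $505 = $59,994.00
Senior associate: 123.7 × $495 = $61,231.50
Junior associate: 117.5 × $305 = $35,837.50
Paralegal: 45.2 × $160 = $7,232.00
Legal assistant: 8.9 × $110 = $979.00
Subtotal: $165,274.00
Less 7.5% discount: −$12,395.55
Total: $165,274.00 − $12,395.55 = $152,878.45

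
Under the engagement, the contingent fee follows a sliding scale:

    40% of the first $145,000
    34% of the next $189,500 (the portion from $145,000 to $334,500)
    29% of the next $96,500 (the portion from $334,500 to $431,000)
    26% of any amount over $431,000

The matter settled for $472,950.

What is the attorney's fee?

$161,322.00

First $145,000 at 40% = $58,000.00
Next $189,500 at 34% = $64,430.00
Next $96,500 at 29% = $27,985.00
Remaining $41,950 at 26% = $10,907.00
Fee: $58,000.00 + $64,430.00 + $27,985.00 + $10,907.00 = $161,322.00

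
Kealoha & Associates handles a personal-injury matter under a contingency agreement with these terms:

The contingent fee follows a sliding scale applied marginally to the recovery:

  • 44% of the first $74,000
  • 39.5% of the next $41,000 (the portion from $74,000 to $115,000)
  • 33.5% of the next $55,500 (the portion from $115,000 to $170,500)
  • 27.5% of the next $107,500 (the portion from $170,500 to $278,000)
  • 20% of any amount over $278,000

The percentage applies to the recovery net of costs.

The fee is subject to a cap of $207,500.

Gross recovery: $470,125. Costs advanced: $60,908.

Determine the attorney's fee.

Fee base (net of costs): $470,125 − $60,908 = $409,217
First $74,000 at 44% = $32,560.00
Next $41,000 at 39.5% = $16,195.00
Next $55,500 at 33.5% = $18,592.50
Next $107,500 at 27.5% = $29,562.50
Remaining $131,217 at 20% = $26,243.40
Fee: $32,560.00 + $16,195.00 + $18,592.50 + $29,562.50 + $26,243.40 = $123,153.40
$123,153.40 is under the $207,500 cap.

$123,153.40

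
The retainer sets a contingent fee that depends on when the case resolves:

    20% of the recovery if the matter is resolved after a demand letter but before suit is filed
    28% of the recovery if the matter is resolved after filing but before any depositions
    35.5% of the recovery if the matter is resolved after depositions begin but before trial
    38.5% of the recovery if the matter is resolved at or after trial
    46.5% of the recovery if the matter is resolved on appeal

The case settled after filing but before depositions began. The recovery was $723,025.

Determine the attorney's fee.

The matter settled after filing but before depositions began, so the 28% rate applies.
$723,025 × 28% = $202,447.00

$202,447.00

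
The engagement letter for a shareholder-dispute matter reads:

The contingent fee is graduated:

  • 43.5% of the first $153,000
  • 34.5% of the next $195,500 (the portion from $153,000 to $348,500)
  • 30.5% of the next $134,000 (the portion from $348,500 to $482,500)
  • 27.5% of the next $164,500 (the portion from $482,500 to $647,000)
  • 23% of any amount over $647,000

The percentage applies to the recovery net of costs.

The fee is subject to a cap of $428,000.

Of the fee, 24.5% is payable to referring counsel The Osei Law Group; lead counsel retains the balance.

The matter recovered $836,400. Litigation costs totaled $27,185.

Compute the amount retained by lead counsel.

Fee base (net of costs): $836,400 − $27,185 = $809,215
First $153,000 at 43.5% = $66,555.00
Next $195,500 at 34.5% = $67,447.50
Next $134,000 at 30.5% = $40,870.00
Next $164,500 at 27.5% = $45,237.50
Remaining $162,215 at 23% = $37,309.45
Fee: $66,555.00 + $67,447.50 + $40,870.00 + $45,237.50 + $37,309.45 = $257,419.45
$257,419.45 is under the $428,000 cap.
Referral share: 24.5% of $257,419.45 = $63,067.77; lead counsel retains $257,419.45 − $63,067.77 = $194,351.68.

$194,351.68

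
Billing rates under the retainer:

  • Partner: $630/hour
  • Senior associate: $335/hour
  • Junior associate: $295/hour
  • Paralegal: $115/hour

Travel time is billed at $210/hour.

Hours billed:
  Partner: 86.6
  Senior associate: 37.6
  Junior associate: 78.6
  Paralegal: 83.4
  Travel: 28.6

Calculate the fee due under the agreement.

$105,938.00

Partner: 86.6 × $630 = $54,558.00
Senior associate: 37.6 × $335 = $12,596.00
Junior associate: 78.6 × $295 = $23,187.00
Paralegal: 83.4 × $115 = $9,591.00
Subtotal: $54,558.00 + $12,596.00 + $23,187.00 + $9,591.00 = $99,932.00
Travel: 28.6 × $210 = $6,006.00
Total: $99,932.00 + $6,006.00 = $105,938.00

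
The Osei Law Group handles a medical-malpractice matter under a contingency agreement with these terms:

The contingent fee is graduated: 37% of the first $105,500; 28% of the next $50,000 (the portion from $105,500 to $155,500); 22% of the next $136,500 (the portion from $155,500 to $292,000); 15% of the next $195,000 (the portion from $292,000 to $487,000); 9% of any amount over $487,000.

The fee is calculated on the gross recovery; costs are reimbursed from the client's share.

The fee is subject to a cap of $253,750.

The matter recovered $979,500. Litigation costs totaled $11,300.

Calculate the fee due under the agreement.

$156,640.00

Fee base is the gross recovery, $979,500; costs are reimbursed separately.
First $105,500 at 37% = $39,035.00
Next $50,000 at 28% = $14,000.00
Next $136,500 at 22% = $30,030.00
Next $195,000 at 15% = $29,250.00
Remaining $492,500 at 9% = $44,325.00
Fee: $39,035.00 + $14,000.00 + $30,030.00 + $29,250.00 + $44,325.00 = $156,640.00
$156,640.00 is under the $253,750 cap.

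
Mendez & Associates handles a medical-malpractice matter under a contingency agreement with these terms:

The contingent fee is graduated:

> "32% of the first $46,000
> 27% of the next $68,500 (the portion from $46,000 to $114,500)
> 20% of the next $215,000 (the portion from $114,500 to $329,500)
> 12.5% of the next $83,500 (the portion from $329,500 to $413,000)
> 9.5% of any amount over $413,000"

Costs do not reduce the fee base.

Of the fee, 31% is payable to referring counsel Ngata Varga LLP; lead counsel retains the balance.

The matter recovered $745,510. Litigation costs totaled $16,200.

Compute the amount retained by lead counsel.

$81,586.26

Fee base is the gross recovery, $745,510; costs are reimbursed separately.
First $46,000 at 32% = $14,720.00
Next $68,500 at 27% = $18,495.00
Next $215,000 at 20% = $43,000.00
Next $83,500 at 12.5% = $10,437.50
Remaining $332,510 at 9.5% = $31,588.45
Fee: $14,720.00 + $18,495.00 + $43,000.00 + $10,437.50 + $31,588.45 = $118,240.95
Referral share: 31% of $118,240.95 = $36,654.69; lead counsel retains $118,240.95 − $36,654.69 = $81,586.26.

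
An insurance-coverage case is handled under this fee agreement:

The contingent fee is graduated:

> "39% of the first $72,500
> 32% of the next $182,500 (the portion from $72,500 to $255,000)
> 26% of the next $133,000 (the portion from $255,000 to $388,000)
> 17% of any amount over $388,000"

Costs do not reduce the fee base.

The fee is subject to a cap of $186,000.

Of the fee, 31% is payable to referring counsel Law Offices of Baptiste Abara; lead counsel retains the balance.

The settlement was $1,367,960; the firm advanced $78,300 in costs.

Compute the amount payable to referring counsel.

$57,660.00

Fee base is the gross recovery, $1,367,960; costs are reimbursed separately.
First $72,500 at 39% = $28,275.00
Next $182,500 at 32% = $58,400.00
Next $133,000 at 26% = $34,580.00
Remaining $979,960 at 17% = $166,593.20
Fee: $28,275.00 + $58,400.00 + $34,580.00 + $166,593.20 = $287,848.20
$287,848.20 exceeds the $186,000 cap, so the fee is capped at $186,000.00.
Referral share: 31% of $186,000.00 = $57,660.00; lead counsel retains $186,000.00 − $57,660.00 = $128,340.00.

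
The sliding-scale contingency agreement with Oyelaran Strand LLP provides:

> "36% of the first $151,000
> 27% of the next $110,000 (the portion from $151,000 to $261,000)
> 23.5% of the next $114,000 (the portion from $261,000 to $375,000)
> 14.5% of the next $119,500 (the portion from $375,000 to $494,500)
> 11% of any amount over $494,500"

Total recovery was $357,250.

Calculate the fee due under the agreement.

$106,678.75

First $151,000 at 36% = $54,360.00
Next $110,000 at 27% = $29,700.00
Remaining $96,250 at 23.5% = $22,618.75
Fee: $54,360.00 + $29,700.00 + $22,618.75 = $106,678.75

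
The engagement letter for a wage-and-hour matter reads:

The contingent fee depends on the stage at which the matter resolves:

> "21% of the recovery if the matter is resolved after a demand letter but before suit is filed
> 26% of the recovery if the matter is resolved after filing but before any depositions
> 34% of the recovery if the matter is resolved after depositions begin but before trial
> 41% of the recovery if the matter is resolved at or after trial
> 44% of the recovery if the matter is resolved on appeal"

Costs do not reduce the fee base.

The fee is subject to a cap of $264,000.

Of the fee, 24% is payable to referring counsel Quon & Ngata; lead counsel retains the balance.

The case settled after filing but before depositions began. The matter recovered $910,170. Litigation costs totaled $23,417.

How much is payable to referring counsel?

$56,794.61

Fee base is the gross recovery, $910,170; costs are reimbursed separately.
The matter settled after filing but before depositions began, so the 26% rate applies.
$910,170 × 26% = $236,644.20
$236,644.20 is under the $264,000 cap.
Referral share: 24% of $236,644.20 = $56,794.61; lead counsel retains $236,644.20 − $56,794.61 = $179,849.59.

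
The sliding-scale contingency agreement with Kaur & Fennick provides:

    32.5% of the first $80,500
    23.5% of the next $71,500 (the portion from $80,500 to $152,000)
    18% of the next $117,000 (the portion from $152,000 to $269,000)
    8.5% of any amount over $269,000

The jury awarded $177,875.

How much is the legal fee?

First $80,500 at 32.5% = $26,162.50
Next $71,500 at 23.5% = $16,802.50
Remaining $25,875 at 18% = $4,657.50
Fee: $26,162.50 + $16,802.50 + $4,657.50 = $47,622.50

$47,622.50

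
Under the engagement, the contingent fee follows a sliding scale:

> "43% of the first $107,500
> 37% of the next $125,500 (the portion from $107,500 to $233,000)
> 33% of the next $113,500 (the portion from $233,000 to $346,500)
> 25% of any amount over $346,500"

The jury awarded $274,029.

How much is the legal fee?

$106,199.57

First $107,500 at 43% = $46,225.00
Next $125,500 at 37% = $46,435.00
Remaining $41,029 at 33% = $13,539.57
Fee: $46,225.00 + $46,435.00 + $13,539.57 = $106,199.57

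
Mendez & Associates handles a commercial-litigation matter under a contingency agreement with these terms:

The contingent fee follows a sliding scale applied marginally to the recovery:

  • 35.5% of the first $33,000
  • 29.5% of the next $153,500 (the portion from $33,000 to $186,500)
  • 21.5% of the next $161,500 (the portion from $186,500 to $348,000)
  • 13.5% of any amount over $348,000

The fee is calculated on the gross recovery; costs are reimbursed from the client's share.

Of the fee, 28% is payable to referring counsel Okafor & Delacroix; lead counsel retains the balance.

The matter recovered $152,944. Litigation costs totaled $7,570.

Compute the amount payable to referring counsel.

Fee base is the gross recovery, $152,944; costs are reimbursed separately.
First $33,000 at 35.5% = $11,715.00
Remaining $119,944 at 29.5% = $35,383.48
Fee: $11,715.00 + $35,383.48 = $47,098.48
Referral share: 28% of $47,098.48 = $13,187.57; lead counsel retains $47,098.48 − $13,187.57 = $33,910.91.

$13,187.57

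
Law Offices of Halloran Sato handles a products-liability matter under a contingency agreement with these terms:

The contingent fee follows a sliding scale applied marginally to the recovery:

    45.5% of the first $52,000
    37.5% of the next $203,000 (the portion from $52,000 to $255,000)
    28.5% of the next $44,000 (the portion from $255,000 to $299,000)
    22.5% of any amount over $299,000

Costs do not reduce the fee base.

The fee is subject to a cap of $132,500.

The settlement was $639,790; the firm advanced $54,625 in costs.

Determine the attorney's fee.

Fee base is the gross recovery, $639,790; costs are reimbursed separately.
First $52,000 at 45.5% = $23,660.00
Next $203,000 at 37.5% = $76,125.00
Next $44,000 at 28.5% = $12,540.00
Remaining $340,790 at 22.5% = $76,677.75
Fee: $23,660.00 + $76,125.00 + $12,540.00 + $76,677.75 = $189,002.75
$189,002.75 exceeds the $132,500 cap, so the fee is capped at $132,500.00.

$132,500.00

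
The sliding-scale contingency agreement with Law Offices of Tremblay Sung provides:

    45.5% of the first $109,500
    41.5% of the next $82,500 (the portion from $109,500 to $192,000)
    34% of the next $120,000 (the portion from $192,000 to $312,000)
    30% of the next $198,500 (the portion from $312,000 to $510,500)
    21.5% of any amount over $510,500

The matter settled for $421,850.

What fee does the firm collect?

First $109,500 at 45.5% = $49,822.50
Next $82,500 at 41.5% = $34,237.50
Next $120,000 at 34% = $40,800.00
Remaining $109,850 at 30% = $32,955.00
Fee: $49,822.50 + $34,237.50 + $40,800.00 + $32,955.00 = $157,815.00

$157,815.00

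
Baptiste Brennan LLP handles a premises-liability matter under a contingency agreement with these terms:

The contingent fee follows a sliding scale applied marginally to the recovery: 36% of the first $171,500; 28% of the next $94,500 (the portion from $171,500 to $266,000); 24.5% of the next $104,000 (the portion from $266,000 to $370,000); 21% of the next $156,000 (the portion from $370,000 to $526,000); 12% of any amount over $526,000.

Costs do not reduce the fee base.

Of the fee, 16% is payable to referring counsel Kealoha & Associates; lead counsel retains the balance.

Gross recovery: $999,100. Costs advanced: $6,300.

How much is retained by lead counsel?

$170,698.08

Fee base is the gross recovery, $999,100; costs are reimbursed separately.
First $171,500 at 36% = $61,740.00
Next $94,500 at 28% = $26,460.00
Next $104,000 at 24.5% = $25,480.00
Next $156,000 at 21% = $32,760.00
Remaining $473,100 at 12% = $56,772.00
Fee: $61,740.00 + $26,460.00 + $25,480.00 + $32,760.00 + $56,772.00 = $203,212.00
Referral share: 16% of $203,212.00 = $32,513.92; lead counsel retains $203,212.00 − $32,513.92 = $170,698.08.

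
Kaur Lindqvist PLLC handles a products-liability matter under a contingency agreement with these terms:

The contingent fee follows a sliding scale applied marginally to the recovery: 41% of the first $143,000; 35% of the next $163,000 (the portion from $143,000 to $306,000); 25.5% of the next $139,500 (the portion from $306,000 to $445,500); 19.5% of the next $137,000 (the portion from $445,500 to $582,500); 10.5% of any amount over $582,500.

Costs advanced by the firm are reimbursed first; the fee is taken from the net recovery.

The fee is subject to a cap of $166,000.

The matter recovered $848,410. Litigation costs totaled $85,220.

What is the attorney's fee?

Fee base (net of costs): $848,410 − $85,220 = $763,190
First $143,000 at 41% = $58,630.00
Next $163,000 at 35% = $57,050.00
Next $139,500 at 25.5% = $35,572.50
Next $137,000 at 19.5% = $26,715.00
Remaining $180,690 at 10.5% = $18,972.45
Fee: $58,630.00 + $57,050.00 + $35,572.50 + $26,715.00 + $18,972.45 = $196,939.95
$196,939.95 exceeds the $166,000 cap, so the fee is capped at $166,000.00.

$166,000.00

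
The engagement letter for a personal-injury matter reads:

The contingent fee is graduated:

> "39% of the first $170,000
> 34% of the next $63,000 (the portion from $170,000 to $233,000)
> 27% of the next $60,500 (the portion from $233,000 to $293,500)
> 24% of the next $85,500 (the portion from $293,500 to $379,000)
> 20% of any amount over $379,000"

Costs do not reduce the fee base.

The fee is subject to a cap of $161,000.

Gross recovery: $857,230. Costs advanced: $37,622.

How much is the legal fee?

Fee base is the gross recovery, $857,230; costs are reimbursed separately.
First $170,000 at 39% = $66,300.00
Next $63,000 at 34% = $21,420.00
Next $60,500 at 27% = $16,335.00
Next $85,500 at 24% = $20,520.00
Remaining $478,230 at 20% = $95,646.00
Fee: $66,300.00 + $21,420.00 + $16,335.00 + $20,520.00 + $95,646.00 = $220,221.00
$220,221.00 exceeds the $161,000 cap, so the fee is capped at $161,000.00.

$161,000.00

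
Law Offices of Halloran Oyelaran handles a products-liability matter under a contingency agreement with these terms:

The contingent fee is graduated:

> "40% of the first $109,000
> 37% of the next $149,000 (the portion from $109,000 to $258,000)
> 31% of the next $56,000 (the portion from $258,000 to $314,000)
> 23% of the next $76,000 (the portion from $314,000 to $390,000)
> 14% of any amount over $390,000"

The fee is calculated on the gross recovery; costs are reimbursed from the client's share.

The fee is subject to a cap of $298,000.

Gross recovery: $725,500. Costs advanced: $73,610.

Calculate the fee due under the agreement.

$180,540.00

Fee base is the gross recovery, $725,500; costs are reimbursed separately.
First $109,000 at 40% = $43,600.00
Next $149,000 at 37% = $55,130.00
Next $56,000 at 31% = $17,360.00
Next $76,000 at 23% = $17,480.00
Remaining $335,500 at 14% = $46,970.00
Fee: $43,600.00 + $55,130.00 + $17,360.00 + $17,480.00 + $46,970.00 = $180,540.00
$180,540.00 is under the $298,000 cap.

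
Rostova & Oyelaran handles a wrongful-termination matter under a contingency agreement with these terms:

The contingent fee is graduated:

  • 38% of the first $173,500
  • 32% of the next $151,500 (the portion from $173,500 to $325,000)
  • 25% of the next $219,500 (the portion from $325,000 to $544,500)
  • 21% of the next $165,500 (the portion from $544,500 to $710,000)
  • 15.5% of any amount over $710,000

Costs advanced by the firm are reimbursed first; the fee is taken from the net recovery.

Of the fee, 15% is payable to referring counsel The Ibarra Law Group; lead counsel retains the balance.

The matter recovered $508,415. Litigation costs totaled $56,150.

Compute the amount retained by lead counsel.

Fee base (net of costs): $508,415 − $56,150 = $452,265
First $173,500 at 38% = $65,930.00
Next $151,500 at 32% = $48,480.00
Remaining $127,265 at 25% = $31,816.25
Fee: $65,930.00 + $48,480.00 + $31,816.25 = $146,226.25
Referral share: 15% of $146,226.25 = $21,933.94; lead counsel retains $146,226.25 − $21,933.94 = $124,292.31.

$124,292.31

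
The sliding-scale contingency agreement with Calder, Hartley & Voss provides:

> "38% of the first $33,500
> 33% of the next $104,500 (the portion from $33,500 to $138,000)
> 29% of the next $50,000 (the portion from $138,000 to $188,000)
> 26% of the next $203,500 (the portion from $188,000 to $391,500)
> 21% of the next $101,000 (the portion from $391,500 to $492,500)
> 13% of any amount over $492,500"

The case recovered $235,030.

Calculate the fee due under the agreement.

First $33,500 at 38% = $12,730.00
Next $104,500 at 33% = $34,485.00
Next $50,000 at 29% = $14,500.00
Remaining $47,030 at 26% = $12,227.80
Fee: $12,730.00 + $34,485.00 + $14,500.00 + $12,227.80 = $73,942.80

$73,942.80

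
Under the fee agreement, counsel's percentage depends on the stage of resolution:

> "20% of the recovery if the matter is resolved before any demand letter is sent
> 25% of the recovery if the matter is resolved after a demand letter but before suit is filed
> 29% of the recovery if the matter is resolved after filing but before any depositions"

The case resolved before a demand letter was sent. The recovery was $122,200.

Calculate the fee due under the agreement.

The matter resolved before a demand letter was sent, so the 20% rate applies.
$122,200 × 20% = $24,440.00

$24,440.00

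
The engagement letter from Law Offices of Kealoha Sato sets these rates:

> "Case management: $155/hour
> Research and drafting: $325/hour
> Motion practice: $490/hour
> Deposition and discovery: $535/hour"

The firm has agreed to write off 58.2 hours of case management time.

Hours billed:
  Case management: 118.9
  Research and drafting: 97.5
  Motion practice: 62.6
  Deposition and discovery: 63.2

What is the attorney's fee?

$105,582.00

Case management: 118.9 × $155 = $18,429.50
Research and drafting: 97.5 × $325 = $31,687.50
Motion practice: 62.6 × $490 = $30,674.00
Deposition and discovery: 63.2 × $535 = $33,812.00
Subtotal: $114,603.00
Write-off: 58.2 × $155 = $9,021.00
Total: $114,603.00 − $9,021.00 = $105,582.00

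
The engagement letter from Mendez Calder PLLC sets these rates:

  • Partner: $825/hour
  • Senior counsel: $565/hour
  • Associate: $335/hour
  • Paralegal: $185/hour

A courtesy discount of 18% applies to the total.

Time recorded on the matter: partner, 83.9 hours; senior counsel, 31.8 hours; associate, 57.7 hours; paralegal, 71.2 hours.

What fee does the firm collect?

Partner: 83.9 × $825 = $69,217.50
Senior counsel: 31.8 × $565 = $17,967.00
Associate: 57.7 × $335 = $19,329.50
Paralegal: 71.2 × $185 = $13,172.00
Subtotal: $119,686.00
Less 18% discount: −$21,543.48
Total: $119,686.00 − $21,543.48 = $98,142.52

$98,142.52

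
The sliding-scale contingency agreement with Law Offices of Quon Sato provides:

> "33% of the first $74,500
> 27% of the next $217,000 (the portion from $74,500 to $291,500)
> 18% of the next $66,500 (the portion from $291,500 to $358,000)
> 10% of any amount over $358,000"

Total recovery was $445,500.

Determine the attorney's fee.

First $74,500 at 33% = $24,585.00
Next $217,000 at 27% = $58,590.00
Next $66,500 at 18% = $11,970.00
Remaining $87,500 at 10% = $8,750.00
Fee: $24,585.00 + $58,590.00 + $11,970.00 + $8,750.00 = $103,895.00

$103,895.00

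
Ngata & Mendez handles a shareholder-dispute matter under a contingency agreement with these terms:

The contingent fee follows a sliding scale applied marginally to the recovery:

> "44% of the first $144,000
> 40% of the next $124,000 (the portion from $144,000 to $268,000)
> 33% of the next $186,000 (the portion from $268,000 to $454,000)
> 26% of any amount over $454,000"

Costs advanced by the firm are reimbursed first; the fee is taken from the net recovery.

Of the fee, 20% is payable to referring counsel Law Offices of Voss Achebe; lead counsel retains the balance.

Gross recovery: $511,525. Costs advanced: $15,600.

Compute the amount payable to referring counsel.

Fee base (net of costs): $511,525 − $15,600 = $495,925
First $144,000 at 44% = $63,360.00
Next $124,000 at 40% = $49,600.00
Next $186,000 at 33% = $61,380.00
Remaining $41,925 at 26% = $10,900.50
Fee: $63,360.00 + $49,600.00 + $61,380.00 + $10,900.50 = $185,240.50
Referral share: 20% of $185,240.50 = $37,048.10; lead counsel retains $185,240.50 − $37,048.10 = $148,192.40.

$37,048.10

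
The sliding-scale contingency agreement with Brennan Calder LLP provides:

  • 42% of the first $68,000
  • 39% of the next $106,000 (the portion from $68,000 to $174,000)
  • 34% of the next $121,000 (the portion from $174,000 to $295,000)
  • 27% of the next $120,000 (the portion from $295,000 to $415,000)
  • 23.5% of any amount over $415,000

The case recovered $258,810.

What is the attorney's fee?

First $68,000 at 42% = $28,560.00
Next $106,000 at 39% = $41,340.00
Remaining $84,810 at 34% = $28,835.40
Fee: $28,560.00 + $41,340.00 + $28,835.40 = $98,735.40

$98,735.40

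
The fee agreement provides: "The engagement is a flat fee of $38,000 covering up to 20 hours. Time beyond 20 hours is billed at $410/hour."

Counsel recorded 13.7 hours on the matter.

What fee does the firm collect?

$38,000.00

13.7 hours is within the 20-hour scope; only the flat fee applies.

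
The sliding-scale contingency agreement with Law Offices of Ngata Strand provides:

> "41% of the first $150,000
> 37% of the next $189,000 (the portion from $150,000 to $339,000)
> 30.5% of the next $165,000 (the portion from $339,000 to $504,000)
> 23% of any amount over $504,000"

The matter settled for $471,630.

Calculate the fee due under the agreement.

$171,882.15

First $150,000 at 41% = $61,500.00
Next $189,000 at 37% = $69,930.00
Remaining $132,630 at 30.5% = $40,452.15
Fee: $61,500.00 + $69,930.00 + $40,452.15 = $171,882.15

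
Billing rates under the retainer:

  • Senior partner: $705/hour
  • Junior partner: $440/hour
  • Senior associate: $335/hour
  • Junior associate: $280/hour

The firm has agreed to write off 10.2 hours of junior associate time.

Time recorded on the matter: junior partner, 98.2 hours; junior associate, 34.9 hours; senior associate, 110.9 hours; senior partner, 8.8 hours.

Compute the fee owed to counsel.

$93,479.50

Senior partner: 8.8 × $705 = $6,204.00
Junior partner: 98.2 × $440 = $43,208.00
Senior associate: 110.9 × $335 = $37,151.50
Junior associate: 34.9 × $280 = $9,772.00
Subtotal: $96,335.50
Write-off: 10.2 × $280 = $2,856.00
Total: $96,335.50 − $2,856.00 = $93,479.50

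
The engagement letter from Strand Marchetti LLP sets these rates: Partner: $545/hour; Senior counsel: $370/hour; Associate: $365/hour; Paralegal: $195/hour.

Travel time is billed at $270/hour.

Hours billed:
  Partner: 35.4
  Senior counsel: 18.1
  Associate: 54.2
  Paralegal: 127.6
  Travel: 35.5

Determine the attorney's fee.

Partner: 35.4 × $545 = $19,293.00
Senior counsel: 18.1 × $370 = $6,697.00
Associate: 54.2 × $365 = $19,783.00
Paralegal: 127.6 × $195 = $24,882.00
Subtotal: $19,293.00 + $6,697.00 + $19,783.00 + $24,882.00 = $70,655.00
Travel: 35.5 × $270 = $9,585.00
Total: $70,655.00 + $9,585.00 = $80,240.00

$80,240.00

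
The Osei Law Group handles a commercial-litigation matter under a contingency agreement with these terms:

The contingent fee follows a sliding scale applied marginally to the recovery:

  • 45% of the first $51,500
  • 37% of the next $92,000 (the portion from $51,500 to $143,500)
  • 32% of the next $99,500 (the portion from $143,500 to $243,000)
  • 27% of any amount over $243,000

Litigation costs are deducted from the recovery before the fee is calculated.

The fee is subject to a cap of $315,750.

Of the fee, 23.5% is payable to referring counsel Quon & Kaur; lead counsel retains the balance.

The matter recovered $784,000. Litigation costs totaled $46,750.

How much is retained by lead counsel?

Fee base (net of costs): $784,000 − $46,750 = $737,250
First $51,500 at 45% = $23,175.00
Next $92,000 at 37% = $34,040.00
Next $99,500 at 32% = $31,840.00
Remaining $494,250 at 27% = $133,447.50
Fee: $23,175.00 + $34,040.00 + $31,840.00 + $133,447.50 = $222,502.50
$222,502.50 is under the $315,750 cap.
Referral share: 23.5% of $222,502.50 = $52,288.09; lead counsel retains $222,502.50 − $52,288.09 = $170,214.41.

$170,214.41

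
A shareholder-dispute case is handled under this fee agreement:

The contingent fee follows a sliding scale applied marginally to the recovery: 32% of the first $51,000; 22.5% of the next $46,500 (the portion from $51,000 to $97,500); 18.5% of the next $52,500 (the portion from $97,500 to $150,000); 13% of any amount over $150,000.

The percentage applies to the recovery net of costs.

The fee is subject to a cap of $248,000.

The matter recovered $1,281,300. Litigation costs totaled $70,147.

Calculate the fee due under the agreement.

Fee base (net of costs): $1,281,300 − $70,147 = $1,211,153
First $51,000 at 32% = $16,320.00
Next $46,500 at 22.5% = $10,462.50
Next $52,500 at 18.5% = $9,712.50
Remaining $1,061,153 at 13% = $137,949.89
Fee: $16,320.00 + $10,462.50 + $9,712.50 + $137,949.89 = $174,444.89
$174,444.89 is under the $248,000 cap.

$174,444.89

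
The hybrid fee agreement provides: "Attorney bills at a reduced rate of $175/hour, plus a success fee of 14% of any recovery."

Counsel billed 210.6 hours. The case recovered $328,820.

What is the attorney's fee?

Hourly: 210.6 × $175 = $36,855.00
Success fee: 14% of $328,820 = $46,034.80
Total: $36,855.00 + $46,034.80 = $82,889.80

$82,889.80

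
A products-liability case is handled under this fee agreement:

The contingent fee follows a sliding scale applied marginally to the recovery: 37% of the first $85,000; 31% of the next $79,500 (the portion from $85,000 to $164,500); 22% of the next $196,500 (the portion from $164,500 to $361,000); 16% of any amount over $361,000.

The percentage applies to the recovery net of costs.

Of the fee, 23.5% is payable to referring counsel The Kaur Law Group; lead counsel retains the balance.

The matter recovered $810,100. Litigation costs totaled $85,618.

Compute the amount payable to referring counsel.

Fee base (net of costs): $810,100 − $85,618 = $724,482
First $85,000 at 37% = $31,450.00
Next $79,500 at 31% = $24,645.00
Next $196,500 at 22% = $43,230.00
Remaining $363,482 at 16% = $58,157.12
Fee: $31,450.00 + $24,645.00 + $43,230.00 + $58,157.12 = $157,482.12
Referral share: 23.5% of $157,482.12 = $37,008.30; lead counsel retains $157,482.12 − $37,008.30 = $120,473.82.

$37,008.30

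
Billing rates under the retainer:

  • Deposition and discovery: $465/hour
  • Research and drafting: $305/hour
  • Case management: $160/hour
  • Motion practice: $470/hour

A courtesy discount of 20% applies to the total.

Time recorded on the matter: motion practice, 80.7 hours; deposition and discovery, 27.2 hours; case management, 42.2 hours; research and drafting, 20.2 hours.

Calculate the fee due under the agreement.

Deposition and discovery: 27.2 × $465 = $12,648.00
Research and drafting: 20.2 × $305 = $6,161.00
Case management: 42.2 × $160 = $6,752.00
Motion practice: 80.7 × $470 = $37,929.00
Subtotal: $63,490.00
Less 20% discount: −$12,698.00
Total: $63,490.00 − $12,698.00 = $50,792.00

$50,792.00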